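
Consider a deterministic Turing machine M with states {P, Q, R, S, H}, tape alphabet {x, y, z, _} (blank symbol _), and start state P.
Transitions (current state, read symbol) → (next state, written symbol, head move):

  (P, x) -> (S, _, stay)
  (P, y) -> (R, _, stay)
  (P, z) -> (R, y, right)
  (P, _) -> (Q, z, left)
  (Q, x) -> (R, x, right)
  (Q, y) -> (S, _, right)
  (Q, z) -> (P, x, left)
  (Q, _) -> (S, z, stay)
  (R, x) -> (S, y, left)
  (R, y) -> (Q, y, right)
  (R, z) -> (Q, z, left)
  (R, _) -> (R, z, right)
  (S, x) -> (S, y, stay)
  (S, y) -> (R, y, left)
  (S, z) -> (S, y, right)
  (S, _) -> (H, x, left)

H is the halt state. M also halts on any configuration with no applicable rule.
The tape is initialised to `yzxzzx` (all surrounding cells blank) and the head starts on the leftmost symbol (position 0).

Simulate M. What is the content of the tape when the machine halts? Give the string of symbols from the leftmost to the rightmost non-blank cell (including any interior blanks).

yy_y_yy_x

state=P head=0 tape=__[y]zxzzx_   (P,y)→(R,_,stay)
state=R head=0 tape=__[_]zxzzx_   (R,_)→(R,z,right)
state=R head=1 tape=__z[z]xzzx_   (R,z)→(Q,z,left)
state=Q head=0 tape=__[z]zxzzx_   (Q,z)→(P,x,left)
state=P head=-1 tape=_[_]xzxzzx_   (P,_)→(Q,z,left)
state=Q head=-2 tape=[_]zxzxzzx_   (Q,_)→(S,z,stay)
state=S head=-2 tape=[z]zxzxzzx_   (S,z)→(S,y,right)
state=S head=-1 tape=y[z]xzxzzx_   (S,z)→(S,y,right)
state=S head=0 tape=yy[x]zxzzx_   (S,x)→(S,y,stay)
state=S head=0 tape=yy[y]zxzzx_   (S,y)→(R,y,left)
state=R head=-1 tape=y[y]yzxzzx_   (R,y)→(Q,y,right)
state=Q head=0 tape=yy[y]zxzzx_   (Q,y)→(S,_,right)
state=S head=1 tape=yy_[z]xzzx_   (S,z)→(S,y,right)
state=S head=2 tape=yy_y[x]zzx_   (S,x)→(S,y,stay)
state=S head=2 tape=yy_y[y]zzx_   (S,y)→(R,y,left)
state=R head=1 tape=yy_[y]yzzx_   (R,y)→(Q,y,right)
state=Q head=2 tape=yy_y[y]zzx_   (Q,y)→(S,_,right)
state=S head=3 tape=yy_y_[z]zx_   (S,z)→(S,y,right)
state=S head=4 tape=yy_y_y[z]x_   (S,z)→(S,y,right)
state=S head=5 tape=yy_y_yy[x]_   (S,x)→(S,y,stay)
state=S head=5 tape=yy_y_yy[y]_   (S,y)→(R,y,left)
state=R head=4 tape=yy_y_y[y]y_   (R,y)→(Q,y,right)
state=Q head=5 tape=yy_y_yy[y]_   (Q,y)→(S,_,right)
state=S head=6 tape=yy_y_yy_[_]   (S,_)→(H,x,left)
state=H head=5 tape=yy_y_yy[_]x
The non-blank tape span at halt is yy_y_yy_x.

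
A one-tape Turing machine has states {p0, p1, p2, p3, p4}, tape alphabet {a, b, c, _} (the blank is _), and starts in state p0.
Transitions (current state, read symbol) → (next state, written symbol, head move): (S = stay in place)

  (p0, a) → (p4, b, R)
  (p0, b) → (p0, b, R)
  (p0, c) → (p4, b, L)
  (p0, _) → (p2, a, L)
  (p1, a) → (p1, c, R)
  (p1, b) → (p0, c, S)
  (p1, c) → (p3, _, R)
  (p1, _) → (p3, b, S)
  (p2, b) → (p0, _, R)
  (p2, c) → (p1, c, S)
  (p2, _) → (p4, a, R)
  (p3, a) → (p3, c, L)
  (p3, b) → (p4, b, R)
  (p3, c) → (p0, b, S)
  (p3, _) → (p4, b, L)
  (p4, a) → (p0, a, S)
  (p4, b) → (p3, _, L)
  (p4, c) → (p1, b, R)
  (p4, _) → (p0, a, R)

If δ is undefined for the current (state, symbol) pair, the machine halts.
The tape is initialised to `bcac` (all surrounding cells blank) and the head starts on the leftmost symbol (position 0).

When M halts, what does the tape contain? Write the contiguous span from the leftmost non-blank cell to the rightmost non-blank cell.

a_babbbaa

p0 | __[b]cac___   read b → write b, move R, go to p0
p0 | __b[c]ac___   read c → write b, move L, go to p4
p4 | __[b]bac___   read b → write _, move L, go to p3
p3 | _[_]_bac___   read _ → write b, move L, go to p4
p4 | [_]b_bac___   read _ → write a, move R, go to p0
p0 | a[b]_bac___   read b → write b, move R, go to p0
p0 | ab[_]bac___   read _ → write a, move L, go to p2
p2 | a[b]abac___   read b → write _, move R, go to p0
p0 | a_[a]bac___   read a → write b, move R, go to p4
p4 | a_b[b]ac___   read b → write _, move L, go to p3
p3 | a_[b]_ac___   read b → write b, move R, go to p4
p4 | a_b[_]ac___   read _ → write a, move R, go to p0
p0 | a_ba[a]c___   read a → write b, move R, go to p4
p4 | a_bab[c]___   read c → write b, move R, go to p1
p1 | a_babb[_]__   read _ → write b, move S, go to p3
p3 | a_babb[b]__   read b → write b, move R, go to p4
p4 | a_babbb[_]_   read _ → write a, move R, go to p0
p0 | a_babbba[_]   read _ → write a, move L, go to p2
p2 | a_babbb[a]a
The non-blank tape span at halt is a_babbbaa.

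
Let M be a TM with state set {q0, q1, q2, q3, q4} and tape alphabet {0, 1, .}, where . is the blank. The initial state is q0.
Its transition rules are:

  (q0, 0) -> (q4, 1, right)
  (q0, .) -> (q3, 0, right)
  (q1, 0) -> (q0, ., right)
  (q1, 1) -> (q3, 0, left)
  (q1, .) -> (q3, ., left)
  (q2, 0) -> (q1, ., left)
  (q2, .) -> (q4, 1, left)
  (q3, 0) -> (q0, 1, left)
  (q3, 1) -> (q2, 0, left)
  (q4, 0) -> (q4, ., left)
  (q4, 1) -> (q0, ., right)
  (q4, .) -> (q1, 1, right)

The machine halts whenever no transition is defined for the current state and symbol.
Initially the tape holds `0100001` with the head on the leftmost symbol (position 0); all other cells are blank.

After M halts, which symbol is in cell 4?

.

q0 | [0]100001..   read 0 → write 1, move right, go to q4
q4 | 1[1]00001..   read 1 → write ., move right, go to q0
q0 | 1.[0]0001..   read 0 → write 1, move right, go to q4
q4 | 1.1[0]001..   read 0 → write ., move left, go to q4
q4 | 1.[1].001..   read 1 → write ., move right, go to q0
q0 | 1..[.]001..   read . → write 0, move right, go to q3
q3 | 1..0[0]01..   read 0 → write 1, move left, go to q0
q0 | 1..[0]101..   read 0 → write 1, move right, go to q4
q4 | 1..1[1]01..   read 1 → write ., move right, go to q0
q0 | 1..1.[0]1..   read 0 → write 1, move right, go to q4
q4 | 1..1.1[1]..   read 1 → write ., move right, go to q0
q0 | 1..1.1.[.].   read . → write 0, move right, go to q3
q3 | 1..1.1.0[.]
Cell 4 holds . when M halts.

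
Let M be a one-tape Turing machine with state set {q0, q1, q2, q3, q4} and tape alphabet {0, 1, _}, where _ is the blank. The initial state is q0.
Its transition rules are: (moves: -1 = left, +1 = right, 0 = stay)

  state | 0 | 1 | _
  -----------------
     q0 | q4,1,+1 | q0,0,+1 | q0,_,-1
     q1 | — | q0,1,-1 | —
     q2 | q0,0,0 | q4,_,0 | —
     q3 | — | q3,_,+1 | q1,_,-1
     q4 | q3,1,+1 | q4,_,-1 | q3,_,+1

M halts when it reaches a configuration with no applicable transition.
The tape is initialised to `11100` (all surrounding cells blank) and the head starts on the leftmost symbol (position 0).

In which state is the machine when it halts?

q1

q0 | [1]1100__   read 1 → write 0, move +1, go to q0
q0 | 0[1]100__   read 1 → write 0, move +1, go to q0
q0 | 00[1]00__   read 1 → write 0, move +1, go to q0
q0 | 000[0]0__   read 0 → write 1, move +1, go to q4
q4 | 0001[0]__   read 0 → write 1, move +1, go to q3
q3 | 00011[_]_   read _ → write _, move -1, go to q1
q1 | 0001[1]__   read 1 → write 1, move -1, go to q0
q0 | 000[1]1__   read 1 → write 0, move +1, go to q0
q0 | 0000[1]__   read 1 → write 0, move +1, go to q0
q0 | 00000[_]_   read _ → write _, move -1, go to q0
q0 | 0000[0]__   read 0 → write 1, move +1, go to q4
q4 | 00001[_]_   read _ → write _, move +1, go to q3
q3 | 00001_[_]   read _ → write _, move -1, go to q1
q1 | 00001[_]_
No transition is defined for (q1, _); M halts in state q1.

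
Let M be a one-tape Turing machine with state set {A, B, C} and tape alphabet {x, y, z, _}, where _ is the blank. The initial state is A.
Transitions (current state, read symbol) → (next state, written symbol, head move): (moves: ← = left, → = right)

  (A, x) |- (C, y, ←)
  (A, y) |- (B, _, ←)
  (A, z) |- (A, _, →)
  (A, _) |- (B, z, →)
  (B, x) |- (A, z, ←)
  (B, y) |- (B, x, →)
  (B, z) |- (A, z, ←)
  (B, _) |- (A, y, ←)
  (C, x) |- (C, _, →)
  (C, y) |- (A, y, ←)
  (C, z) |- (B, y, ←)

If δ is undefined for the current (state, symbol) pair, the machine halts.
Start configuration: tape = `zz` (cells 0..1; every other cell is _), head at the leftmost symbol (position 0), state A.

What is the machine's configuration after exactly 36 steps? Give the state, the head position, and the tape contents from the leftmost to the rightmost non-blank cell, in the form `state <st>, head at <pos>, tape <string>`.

A | _[z]z_____   read z → write _, move →, go to A
A | __[z]_____   read z → write _, move →, go to A
A | ___[_]____   read _ → write z, move →, go to B
B | ___z[_]___   read _ → write y, move ←, go to A
A | ___[z]y___   read z → write _, move →, go to A
A | ____[y]___   read y → write _, move ←, go to B
B | ___[_]____   read _ → write y, move ←, go to A
A | __[_]y____   read _ → write z, move →, go to B
B | __z[y]____   read y → write x, move →, go to B
B | __zx[_]___   read _ → write y, move ←, go to A
A | __z[x]y___   read x → write y, move ←, go to C
C | __[z]yy___   read z → write y, move ←, go to B
B | _[_]yyy___   read _ → write y, move ←, go to A
A | [_]yyyy___   read _ → write z, move →, go to B
B | z[y]yyy___   read y → write x, move →, go to B
B | zx[y]yy___   read y → write x, move →, go to B
B | zxx[y]y___   read y → write x, move →, go to B
B | zxxx[y]___   read y → write x, move →, go to B
B | zxxxx[_]__   read _ → write y, move ←, go to A
A | zxxx[x]y__   read x → write y, move ←, go to C
C | zxx[x]yy__   read x → write _, move →, go to C
C | zxx_[y]y__   read y → write y, move ←, go to A
A | zxx[_]yy__   read _ → write z, move →, go to B
B | zxxz[y]y__   read y → write x, move →, go to B
B | zxxzx[y]__   read y → write x, move →, go to B
B | zxxzxx[_]_   read _ → write y, move ←, go to A
A | zxxzx[x]y_   read x → write y, move ←, go to C
C | zxxz[x]yy_   read x → write _, move →, go to C
C | zxxz_[y]y_   read y → write y, move ←, go to A
A | zxxz[_]yy_   read _ → write z, move →, go to B
B | zxxzz[y]y_   read y → write x, move →, go to B
B | zxxzzx[y]_   read y → write x, move →, go to B
B | zxxzzxx[_]   read _ → write y, move ←, go to A
A | zxxzzx[x]y   read x → write y, move ←, go to C
C | zxxzz[x]yy   read x → write _, move →, go to C
C | zxxzz_[y]y   read y → write y, move ←, go to A
A | zxxzz[_]yy
After 36 steps: state A, head at 4, tape zxxzz_yy.

state A, head at 4, tape zxxzz_yy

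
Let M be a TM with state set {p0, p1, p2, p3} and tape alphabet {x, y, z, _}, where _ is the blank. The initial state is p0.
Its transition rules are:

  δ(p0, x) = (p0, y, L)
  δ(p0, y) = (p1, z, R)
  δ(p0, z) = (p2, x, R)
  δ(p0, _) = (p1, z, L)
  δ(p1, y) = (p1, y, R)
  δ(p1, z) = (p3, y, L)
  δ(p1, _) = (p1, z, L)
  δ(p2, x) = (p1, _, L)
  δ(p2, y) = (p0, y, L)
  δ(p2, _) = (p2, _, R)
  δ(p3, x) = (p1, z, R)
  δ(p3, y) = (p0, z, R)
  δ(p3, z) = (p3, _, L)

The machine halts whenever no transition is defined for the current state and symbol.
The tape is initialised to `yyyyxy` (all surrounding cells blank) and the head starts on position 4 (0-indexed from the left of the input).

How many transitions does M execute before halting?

p0 | _yyyy[x]y__   read x → write y, move L, go to p0
p0 | _yyy[y]yy__   read y → write z, move R, go to p1
p1 | _yyyz[y]y__   read y → write y, move R, go to p1
p1 | _yyyzy[y]__   read y → write y, move R, go to p1
p1 | _yyyzyy[_]_   read _ → write z, move L, go to p1
p1 | _yyyzy[y]z_   read y → write y, move R, go to p1
p1 | _yyyzyy[z]_   read z → write y, move L, go to p3
p3 | _yyyzy[y]y_   read y → write z, move R, go to p0
p0 | _yyyzyz[y]_   read y → write z, move R, go to p1
p1 | _yyyzyzz[_]   read _ → write z, move L, go to p1
p1 | _yyyzyz[z]z   read z → write y, move L, go to p3
p3 | _yyyzy[z]yz   read z → write _, move L, go to p3
p3 | _yyyz[y]_yz   read y → write z, move R, go to p0
p0 | _yyyzz[_]yz   read _ → write z, move L, go to p1
p1 | _yyyz[z]zyz   read z → write y, move L, go to p3
p3 | _yyy[z]yzyz   read z → write _, move L, go to p3
p3 | _yy[y]_yzyz   read y → write z, move R, go to p0
p0 | _yyz[_]yzyz   read _ → write z, move L, go to p1
p1 | _yy[z]zyzyz   read z → write y, move L, go to p3
p3 | _y[y]yzyzyz   read y → write z, move R, go to p0
p0 | _yz[y]zyzyz   read y → write z, move R, go to p1
p1 | _yzz[z]yzyz   read z → write y, move L, go to p3
p3 | _yz[z]yyzyz   read z → write _, move L, go to p3
p3 | _y[z]_yyzyz   read z → write _, move L, go to p3
p3 | _[y]__yyzyz   read y → write z, move R, go to p0
p0 | _z[_]_yyzyz   read _ → write z, move L, go to p1
p1 | _[z]z_yyzyz   read z → write y, move L, go to p3
p3 | [_]yz_yyzyz
M halts after 27 transitions.

27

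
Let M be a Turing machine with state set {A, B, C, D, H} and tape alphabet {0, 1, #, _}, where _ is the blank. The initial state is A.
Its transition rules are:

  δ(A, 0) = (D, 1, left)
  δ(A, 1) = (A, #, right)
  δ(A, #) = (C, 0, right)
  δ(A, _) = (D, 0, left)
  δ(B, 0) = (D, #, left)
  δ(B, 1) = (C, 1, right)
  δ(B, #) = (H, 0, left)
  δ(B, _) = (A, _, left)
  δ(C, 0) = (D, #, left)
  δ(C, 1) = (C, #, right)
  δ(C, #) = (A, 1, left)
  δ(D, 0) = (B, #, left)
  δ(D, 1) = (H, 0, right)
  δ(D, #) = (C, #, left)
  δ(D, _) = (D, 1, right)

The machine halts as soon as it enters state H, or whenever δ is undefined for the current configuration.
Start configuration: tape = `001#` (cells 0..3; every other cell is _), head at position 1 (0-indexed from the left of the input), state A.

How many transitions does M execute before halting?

25

state=A head=1 tape=_____0[0]1#   (A,0)→(D,1,left)
state=D head=0 tape=_____[0]11#   (D,0)→(B,#,left)
state=B head=-1 tape=____[_]#11#   (B,_)→(A,_,left)
state=A head=-2 tape=___[_]_#11#   (A,_)→(D,0,left)
state=D head=-3 tape=__[_]0_#11#   (D,_)→(D,1,right)
state=D head=-2 tape=__1[0]_#11#   (D,0)→(B,#,left)
state=B head=-3 tape=__[1]#_#11#   (B,1)→(C,1,right)
state=C head=-2 tape=__1[#]_#11#   (C,#)→(A,1,left)
state=A head=-3 tape=__[1]1_#11#   (A,1)→(A,#,right)
state=A head=-2 tape=__#[1]_#11#   (A,1)→(A,#,right)
state=A head=-1 tape=__##[_]#11#   (A,_)→(D,0,left)
state=D head=-2 tape=__#[#]0#11#   (D,#)→(C,#,left)
state=C head=-3 tape=__[#]#0#11#   (C,#)→(A,1,left)
state=A head=-4 tape=_[_]1#0#11#   (A,_)→(D,0,left)
state=D head=-5 tape=[_]01#0#11#   (D,_)→(D,1,right)
state=D head=-4 tape=1[0]1#0#11#   (D,0)→(B,#,left)
state=B head=-5 tape=[1]#1#0#11#   (B,1)→(C,1,right)
state=C head=-4 tape=1[#]1#0#11#   (C,#)→(A,1,left)
state=A head=-5 tape=[1]11#0#11#   (A,1)→(A,#,right)
state=A head=-4 tape=#[1]1#0#11#   (A,1)→(A,#,right)
state=A head=-3 tape=##[1]#0#11#   (A,1)→(A,#,right)
state=A head=-2 tape=###[#]0#11#   (A,#)→(C,0,right)
state=C head=-1 tape=###0[0]#11#   (C,0)→(D,#,left)
state=D head=-2 tape=###[0]##11#   (D,0)→(B,#,left)
state=B head=-3 tape=##[#]###11#   (B,#)→(H,0,left)
state=H head=-4 tape=#[#]0###11#
M halts after 25 transitions.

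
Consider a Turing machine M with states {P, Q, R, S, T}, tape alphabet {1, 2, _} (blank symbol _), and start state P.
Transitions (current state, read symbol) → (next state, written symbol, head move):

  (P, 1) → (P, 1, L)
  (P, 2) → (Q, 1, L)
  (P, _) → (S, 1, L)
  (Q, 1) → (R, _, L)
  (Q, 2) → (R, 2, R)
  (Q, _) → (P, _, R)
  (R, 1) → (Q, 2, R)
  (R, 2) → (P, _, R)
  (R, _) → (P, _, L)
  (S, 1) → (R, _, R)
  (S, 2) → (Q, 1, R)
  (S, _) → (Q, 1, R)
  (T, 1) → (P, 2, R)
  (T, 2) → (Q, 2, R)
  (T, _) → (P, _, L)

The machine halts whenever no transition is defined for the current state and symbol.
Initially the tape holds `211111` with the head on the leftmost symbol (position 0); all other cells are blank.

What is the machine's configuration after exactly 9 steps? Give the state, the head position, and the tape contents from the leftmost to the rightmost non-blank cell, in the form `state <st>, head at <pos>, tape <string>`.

P | __[2]11111   read 2 → write 1, move L, go to Q
Q | _[_]111111   read _ → write _, move R, go to P
P | __[1]11111   read 1 → write 1, move L, go to P
P | _[_]111111   read _ → write 1, move L, go to S
S | [_]1111111   read _ → write 1, move R, go to Q
Q | 1[1]111111   read 1 → write _, move L, go to R
R | [1]_111111   read 1 → write 2, move R, go to Q
Q | 2[_]111111   read _ → write _, move R, go to P
P | 2_[1]11111   read 1 → write 1, move L, go to P
P | 2[_]111111
After 9 steps: state P, head at -1, tape 2_111111.

state P, head at -1, tape 2_111111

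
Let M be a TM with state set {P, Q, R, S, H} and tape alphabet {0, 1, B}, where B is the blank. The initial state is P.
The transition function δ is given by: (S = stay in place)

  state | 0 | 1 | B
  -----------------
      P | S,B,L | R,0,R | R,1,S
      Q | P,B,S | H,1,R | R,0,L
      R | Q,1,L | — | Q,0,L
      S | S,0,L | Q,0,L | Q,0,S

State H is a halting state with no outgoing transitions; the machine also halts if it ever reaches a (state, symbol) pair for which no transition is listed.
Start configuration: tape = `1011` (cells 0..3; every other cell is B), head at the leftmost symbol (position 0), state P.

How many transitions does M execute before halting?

4

state=P head=0 tape=[1]011   (P,1)→(R,0,R)
state=R head=1 tape=0[0]11   (R,0)→(Q,1,L)
state=Q head=0 tape=[0]111   (Q,0)→(P,B,S)
state=P head=0 tape=[B]111   (P,B)→(R,1,S)
state=R head=0 tape=[1]111
M halts after 4 transitions.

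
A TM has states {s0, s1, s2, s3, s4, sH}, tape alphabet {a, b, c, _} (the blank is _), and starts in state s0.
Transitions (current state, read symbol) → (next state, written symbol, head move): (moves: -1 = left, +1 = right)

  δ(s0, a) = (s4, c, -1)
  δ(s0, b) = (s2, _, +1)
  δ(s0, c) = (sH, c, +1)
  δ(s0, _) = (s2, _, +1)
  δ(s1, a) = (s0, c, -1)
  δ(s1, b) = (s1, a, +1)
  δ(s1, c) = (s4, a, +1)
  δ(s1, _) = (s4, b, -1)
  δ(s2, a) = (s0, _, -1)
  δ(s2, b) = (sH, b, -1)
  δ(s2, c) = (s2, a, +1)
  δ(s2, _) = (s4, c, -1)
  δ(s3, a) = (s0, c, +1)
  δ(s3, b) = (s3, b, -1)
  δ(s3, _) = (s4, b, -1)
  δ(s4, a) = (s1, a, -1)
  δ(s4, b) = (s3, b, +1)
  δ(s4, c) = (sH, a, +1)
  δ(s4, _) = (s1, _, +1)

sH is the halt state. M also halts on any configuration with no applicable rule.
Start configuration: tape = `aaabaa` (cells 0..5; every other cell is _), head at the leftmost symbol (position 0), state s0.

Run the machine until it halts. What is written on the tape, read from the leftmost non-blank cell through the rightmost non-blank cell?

s0 | _[a]aabaa   read a → write c, move -1, go to s4
s4 | [_]caabaa   read _ → write _, move +1, go to s1
s1 | _[c]aabaa   read c → write a, move +1, go to s4
s4 | _a[a]abaa   read a → write a, move -1, go to s1
s1 | _[a]aabaa   read a → write c, move -1, go to s0
s0 | [_]caabaa   read _ → write _, move +1, go to s2
s2 | _[c]aabaa   read c → write a, move +1, go to s2
s2 | _a[a]abaa   read a → write _, move -1, go to s0
s0 | _[a]_abaa   read a → write c, move -1, go to s4
s4 | [_]c_abaa   read _ → write _, move +1, go to s1
s1 | _[c]_abaa   read c → write a, move +1, go to s4
s4 | _a[_]abaa   read _ → write _, move +1, go to s1
s1 | _a_[a]baa   read a → write c, move -1, go to s0
s0 | _a[_]cbaa   read _ → write _, move +1, go to s2
s2 | _a_[c]baa   read c → write a, move +1, go to s2
s2 | _a_a[b]aa   read b → write b, move -1, go to sH
sH | _a_[a]baa
The non-blank tape span at halt is a_abaa.

a_abaa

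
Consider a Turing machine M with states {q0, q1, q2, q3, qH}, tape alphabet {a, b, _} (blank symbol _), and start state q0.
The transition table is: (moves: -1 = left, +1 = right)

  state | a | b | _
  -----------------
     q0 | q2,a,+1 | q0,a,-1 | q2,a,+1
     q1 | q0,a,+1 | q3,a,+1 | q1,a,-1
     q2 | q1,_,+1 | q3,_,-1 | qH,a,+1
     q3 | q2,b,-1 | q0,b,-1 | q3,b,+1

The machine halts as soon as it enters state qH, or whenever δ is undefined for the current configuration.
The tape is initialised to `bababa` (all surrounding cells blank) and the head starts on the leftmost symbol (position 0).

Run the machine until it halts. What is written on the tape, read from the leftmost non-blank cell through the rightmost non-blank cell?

a_a_a_aaa

state=q0 head=0 tape=_[b]ababa___   (q0,b)→(q0,a,-1)
state=q0 head=-1 tape=[_]aababa___   (q0,_)→(q2,a,+1)
state=q2 head=0 tape=a[a]ababa___   (q2,a)→(q1,_,+1)
state=q1 head=1 tape=a_[a]baba___   (q1,a)→(q0,a,+1)
state=q0 head=2 tape=a_a[b]aba___   (q0,b)→(q0,a,-1)
state=q0 head=1 tape=a_[a]aaba___   (q0,a)→(q2,a,+1)
state=q2 head=2 tape=a_a[a]aba___   (q2,a)→(q1,_,+1)
state=q1 head=3 tape=a_a_[a]ba___   (q1,a)→(q0,a,+1)
state=q0 head=4 tape=a_a_a[b]a___   (q0,b)→(q0,a,-1)
state=q0 head=3 tape=a_a_[a]aa___   (q0,a)→(q2,a,+1)
state=q2 head=4 tape=a_a_a[a]a___   (q2,a)→(q1,_,+1)
state=q1 head=5 tape=a_a_a_[a]___   (q1,a)→(q0,a,+1)
state=q0 head=6 tape=a_a_a_a[_]__   (q0,_)→(q2,a,+1)
state=q2 head=7 tape=a_a_a_aa[_]_   (q2,_)→(qH,a,+1)
state=qH head=8 tape=a_a_a_aaa[_]
The non-blank tape span at halt is a_a_a_aaa.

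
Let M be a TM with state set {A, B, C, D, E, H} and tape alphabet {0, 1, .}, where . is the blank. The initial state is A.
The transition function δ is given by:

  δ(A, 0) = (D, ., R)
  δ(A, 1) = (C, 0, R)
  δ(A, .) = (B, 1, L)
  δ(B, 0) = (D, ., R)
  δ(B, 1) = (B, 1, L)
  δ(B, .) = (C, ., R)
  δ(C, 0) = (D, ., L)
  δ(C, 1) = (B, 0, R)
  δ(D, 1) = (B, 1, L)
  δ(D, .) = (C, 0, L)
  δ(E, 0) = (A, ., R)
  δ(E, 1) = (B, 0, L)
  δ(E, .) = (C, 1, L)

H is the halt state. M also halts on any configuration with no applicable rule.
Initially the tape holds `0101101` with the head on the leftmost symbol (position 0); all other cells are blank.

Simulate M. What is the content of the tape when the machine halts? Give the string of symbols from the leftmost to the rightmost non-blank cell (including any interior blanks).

0..0.0

state=A head=0 tape=[0]101101..   (A,0)→(D,.,R)
state=D head=1 tape=.[1]01101..   (D,1)→(B,1,L)
state=B head=0 tape=[.]101101..   (B,.)→(C,.,R)
state=C head=1 tape=.[1]01101..   (C,1)→(B,0,R)
state=B head=2 tape=.0[0]1101..   (B,0)→(D,.,R)
state=D head=3 tape=.0.[1]101..   (D,1)→(B,1,L)
state=B head=2 tape=.0[.]1101..   (B,.)→(C,.,R)
state=C head=3 tape=.0.[1]101..   (C,1)→(B,0,R)
state=B head=4 tape=.0.0[1]01..   (B,1)→(B,1,L)
state=B head=3 tape=.0.[0]101..   (B,0)→(D,.,R)
state=D head=4 tape=.0..[1]01..   (D,1)→(B,1,L)
state=B head=3 tape=.0.[.]101..   (B,.)→(C,.,R)
state=C head=4 tape=.0..[1]01..   (C,1)→(B,0,R)
state=B head=5 tape=.0..0[0]1..   (B,0)→(D,.,R)
state=D head=6 tape=.0..0.[1]..   (D,1)→(B,1,L)
state=B head=5 tape=.0..0[.]1..   (B,.)→(C,.,R)
state=C head=6 tape=.0..0.[1]..   (C,1)→(B,0,R)
state=B head=7 tape=.0..0.0[.].   (B,.)→(C,.,R)
state=C head=8 tape=.0..0.0.[.]
The non-blank tape span at halt is 0..0.0.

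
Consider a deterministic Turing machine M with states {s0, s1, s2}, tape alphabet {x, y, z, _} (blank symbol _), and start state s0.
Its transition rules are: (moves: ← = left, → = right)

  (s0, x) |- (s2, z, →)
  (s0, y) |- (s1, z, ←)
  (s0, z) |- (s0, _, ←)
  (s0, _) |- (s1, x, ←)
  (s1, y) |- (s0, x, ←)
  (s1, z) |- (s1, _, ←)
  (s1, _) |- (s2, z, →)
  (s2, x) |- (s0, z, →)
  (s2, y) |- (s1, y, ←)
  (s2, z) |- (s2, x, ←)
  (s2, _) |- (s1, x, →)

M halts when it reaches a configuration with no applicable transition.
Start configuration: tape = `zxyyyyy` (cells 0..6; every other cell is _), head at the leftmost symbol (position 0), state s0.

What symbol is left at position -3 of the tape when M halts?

z

s0 | ___[z]xyyyyy   read z → write _, move ←, go to s0
s0 | __[_]_xyyyyy   read _ → write x, move ←, go to s1
s1 | _[_]x_xyyyyy   read _ → write z, move →, go to s2
s2 | _z[x]_xyyyyy   read x → write z, move →, go to s0
s0 | _zz[_]xyyyyy   read _ → write x, move ←, go to s1
s1 | _z[z]xxyyyyy   read z → write _, move ←, go to s1
s1 | _[z]_xxyyyyy   read z → write _, move ←, go to s1
s1 | [_]__xxyyyyy   read _ → write z, move →, go to s2
s2 | z[_]_xxyyyyy   read _ → write x, move →, go to s1
s1 | zx[_]xxyyyyy   read _ → write z, move →, go to s2
s2 | zxz[x]xyyyyy   read x → write z, move →, go to s0
s0 | zxzz[x]yyyyy   read x → write z, move →, go to s2
s2 | zxzzz[y]yyyy   read y → write y, move ←, go to s1
s1 | zxzz[z]yyyyy   read z → write _, move ←, go to s1
s1 | zxz[z]_yyyyy   read z → write _, move ←, go to s1
s1 | zx[z]__yyyyy   read z → write _, move ←, go to s1
s1 | z[x]___yyyyy
Cell -3 holds z when M halts.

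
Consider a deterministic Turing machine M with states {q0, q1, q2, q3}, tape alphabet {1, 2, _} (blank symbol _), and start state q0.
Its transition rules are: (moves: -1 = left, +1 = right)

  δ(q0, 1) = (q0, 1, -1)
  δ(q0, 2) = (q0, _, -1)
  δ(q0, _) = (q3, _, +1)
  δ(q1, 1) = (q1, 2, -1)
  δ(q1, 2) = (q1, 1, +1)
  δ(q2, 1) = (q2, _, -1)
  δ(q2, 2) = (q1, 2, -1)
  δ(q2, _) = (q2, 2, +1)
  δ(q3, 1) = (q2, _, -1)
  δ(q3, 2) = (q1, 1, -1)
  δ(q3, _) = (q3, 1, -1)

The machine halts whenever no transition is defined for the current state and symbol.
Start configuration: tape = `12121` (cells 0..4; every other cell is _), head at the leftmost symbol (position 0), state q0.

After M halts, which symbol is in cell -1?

2

state=q0 head=0 tape=__[1]2121   (q0,1)→(q0,1,-1)
state=q0 head=-1 tape=_[_]12121   (q0,_)→(q3,_,+1)
state=q3 head=0 tape=__[1]2121   (q3,1)→(q2,_,-1)
state=q2 head=-1 tape=_[_]_2121   (q2,_)→(q2,2,+1)
state=q2 head=0 tape=_2[_]2121   (q2,_)→(q2,2,+1)
state=q2 head=1 tape=_22[2]121   (q2,2)→(q1,2,-1)
state=q1 head=0 tape=_2[2]2121   (q1,2)→(q1,1,+1)
state=q1 head=1 tape=_21[2]121   (q1,2)→(q1,1,+1)
state=q1 head=2 tape=_211[1]21   (q1,1)→(q1,2,-1)
state=q1 head=1 tape=_21[1]221   (q1,1)→(q1,2,-1)
state=q1 head=0 tape=_2[1]2221   (q1,1)→(q1,2,-1)
state=q1 head=-1 tape=_[2]22221   (q1,2)→(q1,1,+1)
state=q1 head=0 tape=_1[2]2221   (q1,2)→(q1,1,+1)
state=q1 head=1 tape=_11[2]221   (q1,2)→(q1,1,+1)
state=q1 head=2 tape=_111[2]21   (q1,2)→(q1,1,+1)
state=q1 head=3 tape=_1111[2]1   (q1,2)→(q1,1,+1)
state=q1 head=4 tape=_11111[1]   (q1,1)→(q1,2,-1)
state=q1 head=3 tape=_1111[1]2   (q1,1)→(q1,2,-1)
state=q1 head=2 tape=_111[1]22   (q1,1)→(q1,2,-1)
state=q1 head=1 tape=_11[1]222   (q1,1)→(q1,2,-1)
state=q1 head=0 tape=_1[1]2222   (q1,1)→(q1,2,-1)
state=q1 head=-1 tape=_[1]22222   (q1,1)→(q1,2,-1)
state=q1 head=-2 tape=[_]222222
Cell -1 holds 2 when M halts.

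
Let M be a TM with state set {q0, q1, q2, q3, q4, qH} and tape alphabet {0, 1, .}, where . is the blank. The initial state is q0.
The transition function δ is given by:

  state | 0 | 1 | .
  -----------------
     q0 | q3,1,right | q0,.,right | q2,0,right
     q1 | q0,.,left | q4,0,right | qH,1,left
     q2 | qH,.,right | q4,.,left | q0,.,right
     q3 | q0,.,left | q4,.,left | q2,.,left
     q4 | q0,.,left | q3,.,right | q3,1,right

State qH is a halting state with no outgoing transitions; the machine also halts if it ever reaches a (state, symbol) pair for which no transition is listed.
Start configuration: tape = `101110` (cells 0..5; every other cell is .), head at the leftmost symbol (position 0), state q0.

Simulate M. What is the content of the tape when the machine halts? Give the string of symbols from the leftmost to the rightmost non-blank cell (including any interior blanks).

state=q0 head=0 tape=[1]01110.   (q0,1)→(q0,.,right)
state=q0 head=1 tape=.[0]1110.   (q0,0)→(q3,1,right)
state=q3 head=2 tape=.1[1]110.   (q3,1)→(q4,.,left)
state=q4 head=1 tape=.[1].110.   (q4,1)→(q3,.,right)
state=q3 head=2 tape=..[.]110.   (q3,.)→(q2,.,left)
state=q2 head=1 tape=.[.].110.   (q2,.)→(q0,.,right)
state=q0 head=2 tape=..[.]110.   (q0,.)→(q2,0,right)
state=q2 head=3 tape=..0[1]10.   (q2,1)→(q4,.,left)
state=q4 head=2 tape=..[0].10.   (q4,0)→(q0,.,left)
state=q0 head=1 tape=.[.]..10.   (q0,.)→(q2,0,right)
state=q2 head=2 tape=.0[.].10.   (q2,.)→(q0,.,right)
state=q0 head=3 tape=.0.[.]10.   (q0,.)→(q2,0,right)
state=q2 head=4 tape=.0.0[1]0.   (q2,1)→(q4,.,left)
state=q4 head=3 tape=.0.[0].0.   (q4,0)→(q0,.,left)
state=q0 head=2 tape=.0[.]..0.   (q0,.)→(q2,0,right)
state=q2 head=3 tape=.00[.].0.   (q2,.)→(q0,.,right)
state=q0 head=4 tape=.00.[.]0.   (q0,.)→(q2,0,right)
state=q2 head=5 tape=.00.0[0].   (q2,0)→(qH,.,right)
state=qH head=6 tape=.00.0.[.]
The non-blank tape span at halt is 00.0.

00.0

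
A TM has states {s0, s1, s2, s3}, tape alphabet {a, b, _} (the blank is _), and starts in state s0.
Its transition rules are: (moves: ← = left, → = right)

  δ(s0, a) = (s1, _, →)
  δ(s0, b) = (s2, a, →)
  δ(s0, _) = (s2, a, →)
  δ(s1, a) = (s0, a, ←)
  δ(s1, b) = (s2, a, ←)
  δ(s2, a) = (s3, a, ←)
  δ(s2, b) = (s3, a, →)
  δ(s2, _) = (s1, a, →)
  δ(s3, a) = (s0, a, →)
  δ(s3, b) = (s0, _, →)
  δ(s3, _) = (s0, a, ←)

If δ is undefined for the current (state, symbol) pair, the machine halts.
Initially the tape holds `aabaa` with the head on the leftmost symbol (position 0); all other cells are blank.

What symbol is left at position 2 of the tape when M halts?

a

state=s0 head=0 tape=[a]abaa_   (s0,a)→(s1,_,→)
state=s1 head=1 tape=_[a]baa_   (s1,a)→(s0,a,←)
state=s0 head=0 tape=[_]abaa_   (s0,_)→(s2,a,→)
state=s2 head=1 tape=a[a]baa_   (s2,a)→(s3,a,←)
state=s3 head=0 tape=[a]abaa_   (s3,a)→(s0,a,→)
state=s0 head=1 tape=a[a]baa_   (s0,a)→(s1,_,→)
state=s1 head=2 tape=a_[b]aa_   (s1,b)→(s2,a,←)
state=s2 head=1 tape=a[_]aaa_   (s2,_)→(s1,a,→)
state=s1 head=2 tape=aa[a]aa_   (s1,a)→(s0,a,←)
state=s0 head=1 tape=a[a]aaa_   (s0,a)→(s1,_,→)
state=s1 head=2 tape=a_[a]aa_   (s1,a)→(s0,a,←)
state=s0 head=1 tape=a[_]aaa_   (s0,_)→(s2,a,→)
state=s2 head=2 tape=aa[a]aa_   (s2,a)→(s3,a,←)
state=s3 head=1 tape=a[a]aaa_   (s3,a)→(s0,a,→)
state=s0 head=2 tape=aa[a]aa_   (s0,a)→(s1,_,→)
state=s1 head=3 tape=aa_[a]a_   (s1,a)→(s0,a,←)
state=s0 head=2 tape=aa[_]aa_   (s0,_)→(s2,a,→)
state=s2 head=3 tape=aaa[a]a_   (s2,a)→(s3,a,←)
state=s3 head=2 tape=aa[a]aa_   (s3,a)→(s0,a,→)
state=s0 head=3 tape=aaa[a]a_   (s0,a)→(s1,_,→)
state=s1 head=4 tape=aaa_[a]_   (s1,a)→(s0,a,←)
state=s0 head=3 tape=aaa[_]a_   (s0,_)→(s2,a,→)
state=s2 head=4 tape=aaaa[a]_   (s2,a)→(s3,a,←)
state=s3 head=3 tape=aaa[a]a_   (s3,a)→(s0,a,→)
state=s0 head=4 tape=aaaa[a]_   (s0,a)→(s1,_,→)
state=s1 head=5 tape=aaaa_[_]
Cell 2 holds a when M halts.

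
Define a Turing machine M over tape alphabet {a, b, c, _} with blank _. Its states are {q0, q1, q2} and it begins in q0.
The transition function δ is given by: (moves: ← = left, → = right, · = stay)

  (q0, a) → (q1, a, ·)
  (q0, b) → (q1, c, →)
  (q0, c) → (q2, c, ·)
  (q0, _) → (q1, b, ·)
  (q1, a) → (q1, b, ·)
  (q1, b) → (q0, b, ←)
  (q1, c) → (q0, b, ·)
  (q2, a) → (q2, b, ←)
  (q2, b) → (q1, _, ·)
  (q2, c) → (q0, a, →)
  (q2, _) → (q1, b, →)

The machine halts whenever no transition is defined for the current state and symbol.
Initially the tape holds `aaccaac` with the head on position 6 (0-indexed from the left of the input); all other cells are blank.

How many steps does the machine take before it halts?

state=q0 head=6 tape=aaccaa[c]__   (q0,c)→(q2,c,·)
state=q2 head=6 tape=aaccaa[c]__   (q2,c)→(q0,a,→)
state=q0 head=7 tape=aaccaaa[_]_   (q0,_)→(q1,b,·)
state=q1 head=7 tape=aaccaaa[b]_   (q1,b)→(q0,b,←)
state=q0 head=6 tape=aaccaa[a]b_   (q0,a)→(q1,a,·)
state=q1 head=6 tape=aaccaa[a]b_   (q1,a)→(q1,b,·)
state=q1 head=6 tape=aaccaa[b]b_   (q1,b)→(q0,b,←)
state=q0 head=5 tape=aacca[a]bb_   (q0,a)→(q1,a,·)
state=q1 head=5 tape=aacca[a]bb_   (q1,a)→(q1,b,·)
state=q1 head=5 tape=aacca[b]bb_   (q1,b)→(q0,b,←)
state=q0 head=4 tape=aacc[a]bbb_   (q0,a)→(q1,a,·)
state=q1 head=4 tape=aacc[a]bbb_   (q1,a)→(q1,b,·)
state=q1 head=4 tape=aacc[b]bbb_   (q1,b)→(q0,b,←)
state=q0 head=3 tape=aac[c]bbbb_   (q0,c)→(q2,c,·)
state=q2 head=3 tape=aac[c]bbbb_   (q2,c)→(q0,a,→)
state=q0 head=4 tape=aaca[b]bbb_   (q0,b)→(q1,c,→)
state=q1 head=5 tape=aacac[b]bb_   (q1,b)→(q0,b,←)
state=q0 head=4 tape=aaca[c]bbb_   (q0,c)→(q2,c,·)
state=q2 head=4 tape=aaca[c]bbb_   (q2,c)→(q0,a,→)
state=q0 head=5 tape=aacaa[b]bb_   (q0,b)→(q1,c,→)
state=q1 head=6 tape=aacaac[b]b_   (q1,b)→(q0,b,←)
state=q0 head=5 tape=aacaa[c]bb_   (q0,c)→(q2,c,·)
state=q2 head=5 tape=aacaa[c]bb_   (q2,c)→(q0,a,→)
state=q0 head=6 tape=aacaaa[b]b_   (q0,b)→(q1,c,→)
state=q1 head=7 tape=aacaaac[b]_   (q1,b)→(q0,b,←)
state=q0 head=6 tape=aacaaa[c]b_   (q0,c)→(q2,c,·)
state=q2 head=6 tape=aacaaa[c]b_   (q2,c)→(q0,a,→)
state=q0 head=7 tape=aacaaaa[b]_   (q0,b)→(q1,c,→)
state=q1 head=8 tape=aacaaaac[_]
M halts after 28 transitions.

28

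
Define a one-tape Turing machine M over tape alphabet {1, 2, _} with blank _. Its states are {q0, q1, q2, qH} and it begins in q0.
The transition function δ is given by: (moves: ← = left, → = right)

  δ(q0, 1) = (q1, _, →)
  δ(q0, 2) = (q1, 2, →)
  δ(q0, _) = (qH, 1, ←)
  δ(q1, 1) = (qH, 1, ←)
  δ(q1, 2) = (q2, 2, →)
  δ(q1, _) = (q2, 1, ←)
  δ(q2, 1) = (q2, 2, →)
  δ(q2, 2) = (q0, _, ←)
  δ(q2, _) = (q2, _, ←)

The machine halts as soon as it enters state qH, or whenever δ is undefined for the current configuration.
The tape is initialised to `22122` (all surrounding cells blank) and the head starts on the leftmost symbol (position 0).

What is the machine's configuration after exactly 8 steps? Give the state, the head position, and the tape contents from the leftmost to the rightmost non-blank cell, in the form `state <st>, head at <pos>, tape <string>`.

state q1, head at 2, tape 22_12

state=q0 head=0 tape=[2]2122   (q0,2)→(q1,2,→)
state=q1 head=1 tape=2[2]122   (q1,2)→(q2,2,→)
state=q2 head=2 tape=22[1]22   (q2,1)→(q2,2,→)
state=q2 head=3 tape=222[2]2   (q2,2)→(q0,_,←)
state=q0 head=2 tape=22[2]_2   (q0,2)→(q1,2,→)
state=q1 head=3 tape=222[_]2   (q1,_)→(q2,1,←)
state=q2 head=2 tape=22[2]12   (q2,2)→(q0,_,←)
state=q0 head=1 tape=2[2]_12   (q0,2)→(q1,2,→)
state=q1 head=2 tape=22[_]12
After 8 steps: state q1, head at 2, tape 22_12.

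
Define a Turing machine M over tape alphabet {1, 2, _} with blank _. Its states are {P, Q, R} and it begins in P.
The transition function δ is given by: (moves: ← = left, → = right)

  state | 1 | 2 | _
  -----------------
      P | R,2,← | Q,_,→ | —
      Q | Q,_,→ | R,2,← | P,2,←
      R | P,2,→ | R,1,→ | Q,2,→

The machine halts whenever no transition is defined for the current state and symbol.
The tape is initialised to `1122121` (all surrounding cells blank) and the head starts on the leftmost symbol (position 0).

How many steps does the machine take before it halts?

state=P head=0 tape=_[1]122121_   (P,1)→(R,2,←)
state=R head=-1 tape=[_]2122121_   (R,_)→(Q,2,→)
state=Q head=0 tape=2[2]122121_   (Q,2)→(R,2,←)
state=R head=-1 tape=[2]2122121_   (R,2)→(R,1,→)
state=R head=0 tape=1[2]122121_   (R,2)→(R,1,→)
state=R head=1 tape=11[1]22121_   (R,1)→(P,2,→)
state=P head=2 tape=112[2]2121_   (P,2)→(Q,_,→)
state=Q head=3 tape=112_[2]121_   (Q,2)→(R,2,←)
state=R head=2 tape=112[_]2121_   (R,_)→(Q,2,→)
state=Q head=3 tape=1122[2]121_   (Q,2)→(R,2,←)
state=R head=2 tape=112[2]2121_   (R,2)→(R,1,→)
state=R head=3 tape=1121[2]121_   (R,2)→(R,1,→)
state=R head=4 tape=11211[1]21_   (R,1)→(P,2,→)
state=P head=5 tape=112112[2]1_   (P,2)→(Q,_,→)
state=Q head=6 tape=112112_[1]_   (Q,1)→(Q,_,→)
state=Q head=7 tape=112112__[_]   (Q,_)→(P,2,←)
state=P head=6 tape=112112_[_]2
M halts after 16 transitions.

16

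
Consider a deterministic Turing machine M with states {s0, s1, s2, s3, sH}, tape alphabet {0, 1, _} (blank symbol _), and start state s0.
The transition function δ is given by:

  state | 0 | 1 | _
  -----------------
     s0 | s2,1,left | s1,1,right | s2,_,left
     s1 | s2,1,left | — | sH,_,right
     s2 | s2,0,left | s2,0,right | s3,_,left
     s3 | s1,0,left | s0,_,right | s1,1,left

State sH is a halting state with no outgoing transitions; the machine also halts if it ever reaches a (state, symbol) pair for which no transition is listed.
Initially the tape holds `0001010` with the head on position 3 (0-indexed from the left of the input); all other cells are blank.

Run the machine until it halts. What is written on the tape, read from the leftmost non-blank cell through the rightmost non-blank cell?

1_0000000

s0 | ___000[1]010   read 1 → write 1, move right, go to s1
s1 | ___0001[0]10   read 0 → write 1, move left, go to s2
s2 | ___000[1]110   read 1 → write 0, move right, go to s2
s2 | ___0000[1]10   read 1 → write 0, move right, go to s2
s2 | ___00000[1]0   read 1 → write 0, move right, go to s2
s2 | ___000000[0]   read 0 → write 0, move left, go to s2
s2 | ___00000[0]0   read 0 → write 0, move left, go to s2
s2 | ___0000[0]00   read 0 → write 0, move left, go to s2
s2 | ___000[0]000   read 0 → write 0, move left, go to s2
s2 | ___00[0]0000   read 0 → write 0, move left, go to s2
s2 | ___0[0]00000   read 0 → write 0, move left, go to s2
s2 | ___[0]000000   read 0 → write 0, move left, go to s2
s2 | __[_]0000000   read _ → write _, move left, go to s3
s3 | _[_]_0000000   read _ → write 1, move left, go to s1
s1 | [_]1_0000000   read _ → write _, move right, go to sH
sH | _[1]_0000000
The non-blank tape span at halt is 1_0000000.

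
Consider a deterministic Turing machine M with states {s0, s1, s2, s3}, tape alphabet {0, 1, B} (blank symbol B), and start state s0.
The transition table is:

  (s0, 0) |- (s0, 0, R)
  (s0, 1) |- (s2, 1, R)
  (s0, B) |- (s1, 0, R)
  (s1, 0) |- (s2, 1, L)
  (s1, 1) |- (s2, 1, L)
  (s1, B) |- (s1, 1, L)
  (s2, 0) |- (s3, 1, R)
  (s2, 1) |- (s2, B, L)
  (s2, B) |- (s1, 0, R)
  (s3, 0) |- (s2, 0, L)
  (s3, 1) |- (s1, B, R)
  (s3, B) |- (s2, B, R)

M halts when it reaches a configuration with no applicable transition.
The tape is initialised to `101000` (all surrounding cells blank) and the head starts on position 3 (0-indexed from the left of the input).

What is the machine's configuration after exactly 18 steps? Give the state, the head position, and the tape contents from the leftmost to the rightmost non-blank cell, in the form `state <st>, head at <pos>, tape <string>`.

s0 | 101[0]00BBB   read 0 → write 0, move R, go to s0
s0 | 1010[0]0BBB   read 0 → write 0, move R, go to s0
s0 | 10100[0]BBB   read 0 → write 0, move R, go to s0
s0 | 101000[B]BB   read B → write 0, move R, go to s1
s1 | 1010000[B]B   read B → write 1, move L, go to s1
s1 | 101000[0]1B   read 0 → write 1, move L, go to s2
s2 | 10100[0]11B   read 0 → write 1, move R, go to s3
s3 | 101001[1]1B   read 1 → write B, move R, go to s1
s1 | 101001B[1]B   read 1 → write 1, move L, go to s2
s2 | 101001[B]1B   read B → write 0, move R, go to s1
s1 | 1010010[1]B   read 1 → write 1, move L, go to s2
s2 | 101001[0]1B   read 0 → write 1, move R, go to s3
s3 | 1010011[1]B   read 1 → write B, move R, go to s1
s1 | 1010011B[B]   read B → write 1, move L, go to s1
s1 | 1010011[B]1   read B → write 1, move L, go to s1
s1 | 101001[1]11   read 1 → write 1, move L, go to s2
s2 | 10100[1]111   read 1 → write B, move L, go to s2
s2 | 1010[0]B111   read 0 → write 1, move R, go to s3
s3 | 10101[B]111
After 18 steps: state s3, head at 5, tape 10101B111.

state s3, head at 5, tape 10101B111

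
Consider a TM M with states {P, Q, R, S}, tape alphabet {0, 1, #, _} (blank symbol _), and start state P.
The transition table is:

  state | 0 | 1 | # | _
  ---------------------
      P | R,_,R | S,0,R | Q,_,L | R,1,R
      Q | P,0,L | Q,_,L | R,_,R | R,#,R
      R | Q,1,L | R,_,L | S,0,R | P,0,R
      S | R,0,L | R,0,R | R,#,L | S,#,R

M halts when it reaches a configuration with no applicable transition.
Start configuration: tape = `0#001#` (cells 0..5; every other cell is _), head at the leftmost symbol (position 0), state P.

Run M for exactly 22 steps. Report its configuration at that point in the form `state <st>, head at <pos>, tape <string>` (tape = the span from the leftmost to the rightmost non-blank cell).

state=P head=0 tape=__[0]#001#   (P,0)→(R,_,R)
state=R head=1 tape=___[#]001#   (R,#)→(S,0,R)
state=S head=2 tape=___0[0]01#   (S,0)→(R,0,L)
state=R head=1 tape=___[0]001#   (R,0)→(Q,1,L)
state=Q head=0 tape=__[_]1001#   (Q,_)→(R,#,R)
state=R head=1 tape=__#[1]001#   (R,1)→(R,_,L)
state=R head=0 tape=__[#]_001#   (R,#)→(S,0,R)
state=S head=1 tape=__0[_]001#   (S,_)→(S,#,R)
state=S head=2 tape=__0#[0]01#   (S,0)→(R,0,L)
state=R head=1 tape=__0[#]001#   (R,#)→(S,0,R)
state=S head=2 tape=__00[0]01#   (S,0)→(R,0,L)
state=R head=1 tape=__0[0]001#   (R,0)→(Q,1,L)
state=Q head=0 tape=__[0]1001#   (Q,0)→(P,0,L)
state=P head=-1 tape=_[_]01001#   (P,_)→(R,1,R)
state=R head=0 tape=_1[0]1001#   (R,0)→(Q,1,L)
state=Q head=-1 tape=_[1]11001#   (Q,1)→(Q,_,L)
state=Q head=-2 tape=[_]_11001#   (Q,_)→(R,#,R)
state=R head=-1 tape=#[_]11001#   (R,_)→(P,0,R)
state=P head=0 tape=#0[1]1001#   (P,1)→(S,0,R)
state=S head=1 tape=#00[1]001#   (S,1)→(R,0,R)
state=R head=2 tape=#000[0]01#   (R,0)→(Q,1,L)
state=Q head=1 tape=#00[0]101#   (Q,0)→(P,0,L)
state=P head=0 tape=#0[0]0101#
After 22 steps: state P, head at 0, tape #000101#.

state P, head at 0, tape #000101#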